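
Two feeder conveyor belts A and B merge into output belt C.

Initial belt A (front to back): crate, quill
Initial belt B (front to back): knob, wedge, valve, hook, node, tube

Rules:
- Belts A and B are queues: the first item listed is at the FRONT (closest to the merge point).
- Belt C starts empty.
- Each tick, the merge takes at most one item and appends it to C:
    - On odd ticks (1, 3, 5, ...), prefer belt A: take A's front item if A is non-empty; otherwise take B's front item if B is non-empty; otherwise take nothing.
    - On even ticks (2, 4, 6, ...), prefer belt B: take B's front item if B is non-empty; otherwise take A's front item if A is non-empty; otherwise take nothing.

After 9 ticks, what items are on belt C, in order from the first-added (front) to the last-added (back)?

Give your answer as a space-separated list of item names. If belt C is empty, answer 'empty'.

Answer: crate knob quill wedge valve hook node tube

Derivation:
Tick 1: prefer A, take crate from A; A=[quill] B=[knob,wedge,valve,hook,node,tube] C=[crate]
Tick 2: prefer B, take knob from B; A=[quill] B=[wedge,valve,hook,node,tube] C=[crate,knob]
Tick 3: prefer A, take quill from A; A=[-] B=[wedge,valve,hook,node,tube] C=[crate,knob,quill]
Tick 4: prefer B, take wedge from B; A=[-] B=[valve,hook,node,tube] C=[crate,knob,quill,wedge]
Tick 5: prefer A, take valve from B; A=[-] B=[hook,node,tube] C=[crate,knob,quill,wedge,valve]
Tick 6: prefer B, take hook from B; A=[-] B=[node,tube] C=[crate,knob,quill,wedge,valve,hook]
Tick 7: prefer A, take node from B; A=[-] B=[tube] C=[crate,knob,quill,wedge,valve,hook,node]
Tick 8: prefer B, take tube from B; A=[-] B=[-] C=[crate,knob,quill,wedge,valve,hook,node,tube]
Tick 9: prefer A, both empty, nothing taken; A=[-] B=[-] C=[crate,knob,quill,wedge,valve,hook,node,tube]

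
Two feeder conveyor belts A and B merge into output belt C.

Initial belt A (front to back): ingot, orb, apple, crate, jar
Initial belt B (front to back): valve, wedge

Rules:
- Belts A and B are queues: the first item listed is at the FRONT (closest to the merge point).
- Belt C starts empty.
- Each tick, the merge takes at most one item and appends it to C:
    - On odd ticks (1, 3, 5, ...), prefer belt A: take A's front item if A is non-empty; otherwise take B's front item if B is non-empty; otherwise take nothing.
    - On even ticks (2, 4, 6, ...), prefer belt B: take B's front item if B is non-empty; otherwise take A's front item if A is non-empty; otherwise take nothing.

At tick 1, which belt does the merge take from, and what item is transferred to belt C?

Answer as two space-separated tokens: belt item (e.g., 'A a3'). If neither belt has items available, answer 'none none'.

Tick 1: prefer A, take ingot from A; A=[orb,apple,crate,jar] B=[valve,wedge] C=[ingot]

Answer: A ingot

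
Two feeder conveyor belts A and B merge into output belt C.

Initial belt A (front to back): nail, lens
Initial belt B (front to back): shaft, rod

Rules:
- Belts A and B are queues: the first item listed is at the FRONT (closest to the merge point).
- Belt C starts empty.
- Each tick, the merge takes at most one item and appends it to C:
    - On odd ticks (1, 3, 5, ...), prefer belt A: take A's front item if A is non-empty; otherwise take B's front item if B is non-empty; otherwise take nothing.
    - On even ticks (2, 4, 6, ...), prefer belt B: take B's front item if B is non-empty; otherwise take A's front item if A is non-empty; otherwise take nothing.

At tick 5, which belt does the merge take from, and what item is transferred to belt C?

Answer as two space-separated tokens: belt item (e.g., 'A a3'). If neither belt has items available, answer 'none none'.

Tick 1: prefer A, take nail from A; A=[lens] B=[shaft,rod] C=[nail]
Tick 2: prefer B, take shaft from B; A=[lens] B=[rod] C=[nail,shaft]
Tick 3: prefer A, take lens from A; A=[-] B=[rod] C=[nail,shaft,lens]
Tick 4: prefer B, take rod from B; A=[-] B=[-] C=[nail,shaft,lens,rod]
Tick 5: prefer A, both empty, nothing taken; A=[-] B=[-] C=[nail,shaft,lens,rod]

Answer: none none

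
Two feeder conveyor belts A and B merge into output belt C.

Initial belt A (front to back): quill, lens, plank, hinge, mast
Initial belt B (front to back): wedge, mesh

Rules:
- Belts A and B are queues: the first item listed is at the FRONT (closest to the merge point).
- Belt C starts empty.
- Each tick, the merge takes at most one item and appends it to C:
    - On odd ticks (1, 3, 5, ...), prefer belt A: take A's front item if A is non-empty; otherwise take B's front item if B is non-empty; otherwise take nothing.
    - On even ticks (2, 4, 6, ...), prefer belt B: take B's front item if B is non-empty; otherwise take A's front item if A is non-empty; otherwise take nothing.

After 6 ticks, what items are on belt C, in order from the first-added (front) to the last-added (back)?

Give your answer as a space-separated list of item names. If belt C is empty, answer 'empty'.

Tick 1: prefer A, take quill from A; A=[lens,plank,hinge,mast] B=[wedge,mesh] C=[quill]
Tick 2: prefer B, take wedge from B; A=[lens,plank,hinge,mast] B=[mesh] C=[quill,wedge]
Tick 3: prefer A, take lens from A; A=[plank,hinge,mast] B=[mesh] C=[quill,wedge,lens]
Tick 4: prefer B, take mesh from B; A=[plank,hinge,mast] B=[-] C=[quill,wedge,lens,mesh]
Tick 5: prefer A, take plank from A; A=[hinge,mast] B=[-] C=[quill,wedge,lens,mesh,plank]
Tick 6: prefer B, take hinge from A; A=[mast] B=[-] C=[quill,wedge,lens,mesh,plank,hinge]

Answer: quill wedge lens mesh plank hinge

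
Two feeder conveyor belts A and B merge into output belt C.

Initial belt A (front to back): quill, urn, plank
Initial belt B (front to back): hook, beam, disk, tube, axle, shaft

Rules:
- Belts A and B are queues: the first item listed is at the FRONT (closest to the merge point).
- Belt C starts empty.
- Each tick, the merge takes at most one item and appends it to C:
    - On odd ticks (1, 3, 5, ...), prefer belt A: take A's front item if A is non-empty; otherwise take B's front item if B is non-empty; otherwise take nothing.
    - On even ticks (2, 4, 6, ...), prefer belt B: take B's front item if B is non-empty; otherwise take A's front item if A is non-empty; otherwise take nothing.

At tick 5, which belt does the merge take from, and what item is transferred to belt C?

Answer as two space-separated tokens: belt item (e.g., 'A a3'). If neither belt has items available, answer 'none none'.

Answer: A plank

Derivation:
Tick 1: prefer A, take quill from A; A=[urn,plank] B=[hook,beam,disk,tube,axle,shaft] C=[quill]
Tick 2: prefer B, take hook from B; A=[urn,plank] B=[beam,disk,tube,axle,shaft] C=[quill,hook]
Tick 3: prefer A, take urn from A; A=[plank] B=[beam,disk,tube,axle,shaft] C=[quill,hook,urn]
Tick 4: prefer B, take beam from B; A=[plank] B=[disk,tube,axle,shaft] C=[quill,hook,urn,beam]
Tick 5: prefer A, take plank from A; A=[-] B=[disk,tube,axle,shaft] C=[quill,hook,urn,beam,plank]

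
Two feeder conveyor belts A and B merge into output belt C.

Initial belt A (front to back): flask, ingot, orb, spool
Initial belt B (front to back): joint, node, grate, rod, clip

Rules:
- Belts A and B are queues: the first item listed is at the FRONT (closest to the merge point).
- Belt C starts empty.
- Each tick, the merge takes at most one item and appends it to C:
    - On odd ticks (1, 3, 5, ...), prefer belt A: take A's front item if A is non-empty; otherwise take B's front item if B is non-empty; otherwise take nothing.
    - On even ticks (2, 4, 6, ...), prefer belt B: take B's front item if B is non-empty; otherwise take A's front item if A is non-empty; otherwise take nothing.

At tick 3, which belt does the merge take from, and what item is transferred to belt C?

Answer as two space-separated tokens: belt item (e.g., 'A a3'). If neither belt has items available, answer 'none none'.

Tick 1: prefer A, take flask from A; A=[ingot,orb,spool] B=[joint,node,grate,rod,clip] C=[flask]
Tick 2: prefer B, take joint from B; A=[ingot,orb,spool] B=[node,grate,rod,clip] C=[flask,joint]
Tick 3: prefer A, take ingot from A; A=[orb,spool] B=[node,grate,rod,clip] C=[flask,joint,ingot]

Answer: A ingot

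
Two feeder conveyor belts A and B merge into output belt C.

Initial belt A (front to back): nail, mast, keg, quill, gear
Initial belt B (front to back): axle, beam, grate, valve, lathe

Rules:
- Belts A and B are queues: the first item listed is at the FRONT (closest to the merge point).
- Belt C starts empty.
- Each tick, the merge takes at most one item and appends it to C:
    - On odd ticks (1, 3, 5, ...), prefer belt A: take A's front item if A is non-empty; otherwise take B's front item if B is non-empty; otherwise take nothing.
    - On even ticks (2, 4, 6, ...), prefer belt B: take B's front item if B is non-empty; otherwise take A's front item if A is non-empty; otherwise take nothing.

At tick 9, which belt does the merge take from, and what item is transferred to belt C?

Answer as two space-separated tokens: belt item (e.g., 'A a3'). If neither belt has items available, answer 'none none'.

Answer: A gear

Derivation:
Tick 1: prefer A, take nail from A; A=[mast,keg,quill,gear] B=[axle,beam,grate,valve,lathe] C=[nail]
Tick 2: prefer B, take axle from B; A=[mast,keg,quill,gear] B=[beam,grate,valve,lathe] C=[nail,axle]
Tick 3: prefer A, take mast from A; A=[keg,quill,gear] B=[beam,grate,valve,lathe] C=[nail,axle,mast]
Tick 4: prefer B, take beam from B; A=[keg,quill,gear] B=[grate,valve,lathe] C=[nail,axle,mast,beam]
Tick 5: prefer A, take keg from A; A=[quill,gear] B=[grate,valve,lathe] C=[nail,axle,mast,beam,keg]
Tick 6: prefer B, take grate from B; A=[quill,gear] B=[valve,lathe] C=[nail,axle,mast,beam,keg,grate]
Tick 7: prefer A, take quill from A; A=[gear] B=[valve,lathe] C=[nail,axle,mast,beam,keg,grate,quill]
Tick 8: prefer B, take valve from B; A=[gear] B=[lathe] C=[nail,axle,mast,beam,keg,grate,quill,valve]
Tick 9: prefer A, take gear from A; A=[-] B=[lathe] C=[nail,axle,mast,beam,keg,grate,quill,valve,gear]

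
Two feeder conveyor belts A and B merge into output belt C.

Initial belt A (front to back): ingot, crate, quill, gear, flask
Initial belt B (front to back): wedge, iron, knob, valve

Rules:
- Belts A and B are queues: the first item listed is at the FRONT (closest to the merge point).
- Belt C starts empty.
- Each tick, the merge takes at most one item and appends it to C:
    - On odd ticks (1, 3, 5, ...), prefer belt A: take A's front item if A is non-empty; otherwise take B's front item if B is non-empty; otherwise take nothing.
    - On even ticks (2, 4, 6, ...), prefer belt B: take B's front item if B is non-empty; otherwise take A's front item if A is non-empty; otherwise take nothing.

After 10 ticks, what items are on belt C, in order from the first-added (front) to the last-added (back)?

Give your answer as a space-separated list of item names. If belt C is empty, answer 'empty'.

Tick 1: prefer A, take ingot from A; A=[crate,quill,gear,flask] B=[wedge,iron,knob,valve] C=[ingot]
Tick 2: prefer B, take wedge from B; A=[crate,quill,gear,flask] B=[iron,knob,valve] C=[ingot,wedge]
Tick 3: prefer A, take crate from A; A=[quill,gear,flask] B=[iron,knob,valve] C=[ingot,wedge,crate]
Tick 4: prefer B, take iron from B; A=[quill,gear,flask] B=[knob,valve] C=[ingot,wedge,crate,iron]
Tick 5: prefer A, take quill from A; A=[gear,flask] B=[knob,valve] C=[ingot,wedge,crate,iron,quill]
Tick 6: prefer B, take knob from B; A=[gear,flask] B=[valve] C=[ingot,wedge,crate,iron,quill,knob]
Tick 7: prefer A, take gear from A; A=[flask] B=[valve] C=[ingot,wedge,crate,iron,quill,knob,gear]
Tick 8: prefer B, take valve from B; A=[flask] B=[-] C=[ingot,wedge,crate,iron,quill,knob,gear,valve]
Tick 9: prefer A, take flask from A; A=[-] B=[-] C=[ingot,wedge,crate,iron,quill,knob,gear,valve,flask]
Tick 10: prefer B, both empty, nothing taken; A=[-] B=[-] C=[ingot,wedge,crate,iron,quill,knob,gear,valve,flask]

Answer: ingot wedge crate iron quill knob gear valve flask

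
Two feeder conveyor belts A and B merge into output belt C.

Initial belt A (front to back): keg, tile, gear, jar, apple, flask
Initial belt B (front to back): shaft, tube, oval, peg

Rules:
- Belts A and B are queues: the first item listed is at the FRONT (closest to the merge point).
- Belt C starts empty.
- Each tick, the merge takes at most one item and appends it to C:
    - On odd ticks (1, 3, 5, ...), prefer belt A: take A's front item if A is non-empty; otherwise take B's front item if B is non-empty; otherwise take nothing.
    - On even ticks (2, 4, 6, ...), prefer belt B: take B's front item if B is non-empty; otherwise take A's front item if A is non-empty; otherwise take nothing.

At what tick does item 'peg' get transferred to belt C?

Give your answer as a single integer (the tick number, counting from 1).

Tick 1: prefer A, take keg from A; A=[tile,gear,jar,apple,flask] B=[shaft,tube,oval,peg] C=[keg]
Tick 2: prefer B, take shaft from B; A=[tile,gear,jar,apple,flask] B=[tube,oval,peg] C=[keg,shaft]
Tick 3: prefer A, take tile from A; A=[gear,jar,apple,flask] B=[tube,oval,peg] C=[keg,shaft,tile]
Tick 4: prefer B, take tube from B; A=[gear,jar,apple,flask] B=[oval,peg] C=[keg,shaft,tile,tube]
Tick 5: prefer A, take gear from A; A=[jar,apple,flask] B=[oval,peg] C=[keg,shaft,tile,tube,gear]
Tick 6: prefer B, take oval from B; A=[jar,apple,flask] B=[peg] C=[keg,shaft,tile,tube,gear,oval]
Tick 7: prefer A, take jar from A; A=[apple,flask] B=[peg] C=[keg,shaft,tile,tube,gear,oval,jar]
Tick 8: prefer B, take peg from B; A=[apple,flask] B=[-] C=[keg,shaft,tile,tube,gear,oval,jar,peg]

Answer: 8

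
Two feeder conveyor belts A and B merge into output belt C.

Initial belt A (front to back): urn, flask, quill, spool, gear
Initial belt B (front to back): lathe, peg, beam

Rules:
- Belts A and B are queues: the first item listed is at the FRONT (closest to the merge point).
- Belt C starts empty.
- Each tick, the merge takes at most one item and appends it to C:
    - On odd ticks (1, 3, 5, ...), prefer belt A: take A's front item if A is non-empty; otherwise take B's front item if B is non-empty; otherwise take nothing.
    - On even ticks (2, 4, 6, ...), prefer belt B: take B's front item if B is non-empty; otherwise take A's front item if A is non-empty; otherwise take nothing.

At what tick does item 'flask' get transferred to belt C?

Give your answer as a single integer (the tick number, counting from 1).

Answer: 3

Derivation:
Tick 1: prefer A, take urn from A; A=[flask,quill,spool,gear] B=[lathe,peg,beam] C=[urn]
Tick 2: prefer B, take lathe from B; A=[flask,quill,spool,gear] B=[peg,beam] C=[urn,lathe]
Tick 3: prefer A, take flask from A; A=[quill,spool,gear] B=[peg,beam] C=[urn,lathe,flask]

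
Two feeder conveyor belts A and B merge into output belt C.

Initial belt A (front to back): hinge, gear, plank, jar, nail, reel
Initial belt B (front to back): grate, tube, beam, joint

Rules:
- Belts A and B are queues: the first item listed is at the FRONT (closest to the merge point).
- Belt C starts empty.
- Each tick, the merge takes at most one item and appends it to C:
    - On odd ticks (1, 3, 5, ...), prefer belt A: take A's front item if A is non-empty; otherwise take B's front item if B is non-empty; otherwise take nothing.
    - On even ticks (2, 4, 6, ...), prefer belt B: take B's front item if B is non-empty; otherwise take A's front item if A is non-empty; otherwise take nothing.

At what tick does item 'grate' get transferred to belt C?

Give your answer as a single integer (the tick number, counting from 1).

Answer: 2

Derivation:
Tick 1: prefer A, take hinge from A; A=[gear,plank,jar,nail,reel] B=[grate,tube,beam,joint] C=[hinge]
Tick 2: prefer B, take grate from B; A=[gear,plank,jar,nail,reel] B=[tube,beam,joint] C=[hinge,grate]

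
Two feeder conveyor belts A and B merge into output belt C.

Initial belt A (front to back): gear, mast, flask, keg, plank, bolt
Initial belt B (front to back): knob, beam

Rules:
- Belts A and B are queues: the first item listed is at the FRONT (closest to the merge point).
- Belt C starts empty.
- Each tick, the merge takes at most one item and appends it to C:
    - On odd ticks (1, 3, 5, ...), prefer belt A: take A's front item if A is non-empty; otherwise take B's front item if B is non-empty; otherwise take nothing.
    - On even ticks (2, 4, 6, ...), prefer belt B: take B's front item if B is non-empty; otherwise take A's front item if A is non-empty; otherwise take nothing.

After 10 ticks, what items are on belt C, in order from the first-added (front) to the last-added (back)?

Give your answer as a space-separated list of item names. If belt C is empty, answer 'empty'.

Tick 1: prefer A, take gear from A; A=[mast,flask,keg,plank,bolt] B=[knob,beam] C=[gear]
Tick 2: prefer B, take knob from B; A=[mast,flask,keg,plank,bolt] B=[beam] C=[gear,knob]
Tick 3: prefer A, take mast from A; A=[flask,keg,plank,bolt] B=[beam] C=[gear,knob,mast]
Tick 4: prefer B, take beam from B; A=[flask,keg,plank,bolt] B=[-] C=[gear,knob,mast,beam]
Tick 5: prefer A, take flask from A; A=[keg,plank,bolt] B=[-] C=[gear,knob,mast,beam,flask]
Tick 6: prefer B, take keg from A; A=[plank,bolt] B=[-] C=[gear,knob,mast,beam,flask,keg]
Tick 7: prefer A, take plank from A; A=[bolt] B=[-] C=[gear,knob,mast,beam,flask,keg,plank]
Tick 8: prefer B, take bolt from A; A=[-] B=[-] C=[gear,knob,mast,beam,flask,keg,plank,bolt]
Tick 9: prefer A, both empty, nothing taken; A=[-] B=[-] C=[gear,knob,mast,beam,flask,keg,plank,bolt]
Tick 10: prefer B, both empty, nothing taken; A=[-] B=[-] C=[gear,knob,mast,beam,flask,keg,plank,bolt]

Answer: gear knob mast beam flask keg plank bolt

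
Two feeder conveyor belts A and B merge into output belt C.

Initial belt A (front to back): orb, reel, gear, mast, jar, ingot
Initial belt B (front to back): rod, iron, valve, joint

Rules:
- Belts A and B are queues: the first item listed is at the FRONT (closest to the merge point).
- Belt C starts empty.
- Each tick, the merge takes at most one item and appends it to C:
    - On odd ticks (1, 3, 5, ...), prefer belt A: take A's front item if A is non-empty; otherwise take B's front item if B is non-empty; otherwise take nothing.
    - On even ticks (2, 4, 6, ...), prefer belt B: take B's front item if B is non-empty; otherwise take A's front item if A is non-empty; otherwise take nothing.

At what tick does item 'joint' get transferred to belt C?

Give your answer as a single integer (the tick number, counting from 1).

Answer: 8

Derivation:
Tick 1: prefer A, take orb from A; A=[reel,gear,mast,jar,ingot] B=[rod,iron,valve,joint] C=[orb]
Tick 2: prefer B, take rod from B; A=[reel,gear,mast,jar,ingot] B=[iron,valve,joint] C=[orb,rod]
Tick 3: prefer A, take reel from A; A=[gear,mast,jar,ingot] B=[iron,valve,joint] C=[orb,rod,reel]
Tick 4: prefer B, take iron from B; A=[gear,mast,jar,ingot] B=[valve,joint] C=[orb,rod,reel,iron]
Tick 5: prefer A, take gear from A; A=[mast,jar,ingot] B=[valve,joint] C=[orb,rod,reel,iron,gear]
Tick 6: prefer B, take valve from B; A=[mast,jar,ingot] B=[joint] C=[orb,rod,reel,iron,gear,valve]
Tick 7: prefer A, take mast from A; A=[jar,ingot] B=[joint] C=[orb,rod,reel,iron,gear,valve,mast]
Tick 8: prefer B, take joint from B; A=[jar,ingot] B=[-] C=[orb,rod,reel,iron,gear,valve,mast,joint]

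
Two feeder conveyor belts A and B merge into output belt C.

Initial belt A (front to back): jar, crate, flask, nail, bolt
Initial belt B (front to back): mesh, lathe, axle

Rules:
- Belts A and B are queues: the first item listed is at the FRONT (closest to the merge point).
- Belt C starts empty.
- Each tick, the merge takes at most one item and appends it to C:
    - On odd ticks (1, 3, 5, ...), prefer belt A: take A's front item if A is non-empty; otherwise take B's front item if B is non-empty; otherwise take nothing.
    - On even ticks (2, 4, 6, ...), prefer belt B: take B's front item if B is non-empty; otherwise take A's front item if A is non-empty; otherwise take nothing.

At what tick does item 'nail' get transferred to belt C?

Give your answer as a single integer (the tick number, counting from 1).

Tick 1: prefer A, take jar from A; A=[crate,flask,nail,bolt] B=[mesh,lathe,axle] C=[jar]
Tick 2: prefer B, take mesh from B; A=[crate,flask,nail,bolt] B=[lathe,axle] C=[jar,mesh]
Tick 3: prefer A, take crate from A; A=[flask,nail,bolt] B=[lathe,axle] C=[jar,mesh,crate]
Tick 4: prefer B, take lathe from B; A=[flask,nail,bolt] B=[axle] C=[jar,mesh,crate,lathe]
Tick 5: prefer A, take flask from A; A=[nail,bolt] B=[axle] C=[jar,mesh,crate,lathe,flask]
Tick 6: prefer B, take axle from B; A=[nail,bolt] B=[-] C=[jar,mesh,crate,lathe,flask,axle]
Tick 7: prefer A, take nail from A; A=[bolt] B=[-] C=[jar,mesh,crate,lathe,flask,axle,nail]

Answer: 7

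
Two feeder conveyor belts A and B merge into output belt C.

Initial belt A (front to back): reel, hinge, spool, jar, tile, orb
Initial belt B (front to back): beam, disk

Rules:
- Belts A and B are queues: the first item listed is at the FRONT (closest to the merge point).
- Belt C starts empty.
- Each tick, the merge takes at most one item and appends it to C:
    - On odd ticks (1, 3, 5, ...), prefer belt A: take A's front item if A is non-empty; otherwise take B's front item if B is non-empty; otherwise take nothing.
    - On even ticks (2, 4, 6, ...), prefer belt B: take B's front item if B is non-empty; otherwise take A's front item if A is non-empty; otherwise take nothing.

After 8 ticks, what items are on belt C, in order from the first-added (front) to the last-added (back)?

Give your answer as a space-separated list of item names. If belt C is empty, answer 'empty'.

Answer: reel beam hinge disk spool jar tile orb

Derivation:
Tick 1: prefer A, take reel from A; A=[hinge,spool,jar,tile,orb] B=[beam,disk] C=[reel]
Tick 2: prefer B, take beam from B; A=[hinge,spool,jar,tile,orb] B=[disk] C=[reel,beam]
Tick 3: prefer A, take hinge from A; A=[spool,jar,tile,orb] B=[disk] C=[reel,beam,hinge]
Tick 4: prefer B, take disk from B; A=[spool,jar,tile,orb] B=[-] C=[reel,beam,hinge,disk]
Tick 5: prefer A, take spool from A; A=[jar,tile,orb] B=[-] C=[reel,beam,hinge,disk,spool]
Tick 6: prefer B, take jar from A; A=[tile,orb] B=[-] C=[reel,beam,hinge,disk,spool,jar]
Tick 7: prefer A, take tile from A; A=[orb] B=[-] C=[reel,beam,hinge,disk,spool,jar,tile]
Tick 8: prefer B, take orb from A; A=[-] B=[-] C=[reel,beam,hinge,disk,spool,jar,tile,orb]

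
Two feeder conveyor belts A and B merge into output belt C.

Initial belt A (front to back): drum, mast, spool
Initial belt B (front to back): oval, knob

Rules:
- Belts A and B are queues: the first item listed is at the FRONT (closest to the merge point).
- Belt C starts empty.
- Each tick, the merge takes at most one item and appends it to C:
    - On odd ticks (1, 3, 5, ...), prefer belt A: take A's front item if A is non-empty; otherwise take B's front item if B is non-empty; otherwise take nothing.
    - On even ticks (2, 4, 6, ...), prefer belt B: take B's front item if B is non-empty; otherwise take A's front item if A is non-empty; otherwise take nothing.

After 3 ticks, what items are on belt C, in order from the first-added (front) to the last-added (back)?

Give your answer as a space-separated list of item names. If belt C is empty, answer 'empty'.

Answer: drum oval mast

Derivation:
Tick 1: prefer A, take drum from A; A=[mast,spool] B=[oval,knob] C=[drum]
Tick 2: prefer B, take oval from B; A=[mast,spool] B=[knob] C=[drum,oval]
Tick 3: prefer A, take mast from A; A=[spool] B=[knob] C=[drum,oval,mast]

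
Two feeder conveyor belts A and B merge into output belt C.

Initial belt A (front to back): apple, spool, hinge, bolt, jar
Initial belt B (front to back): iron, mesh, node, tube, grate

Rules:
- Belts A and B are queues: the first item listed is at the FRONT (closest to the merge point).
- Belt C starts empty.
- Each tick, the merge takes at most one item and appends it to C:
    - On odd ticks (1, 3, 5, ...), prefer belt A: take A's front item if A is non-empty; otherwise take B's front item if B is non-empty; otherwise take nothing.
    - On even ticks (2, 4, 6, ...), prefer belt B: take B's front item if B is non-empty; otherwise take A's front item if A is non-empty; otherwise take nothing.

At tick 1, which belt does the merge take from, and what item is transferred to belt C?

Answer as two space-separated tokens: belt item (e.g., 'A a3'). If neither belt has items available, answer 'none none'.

Answer: A apple

Derivation:
Tick 1: prefer A, take apple from A; A=[spool,hinge,bolt,jar] B=[iron,mesh,node,tube,grate] C=[apple]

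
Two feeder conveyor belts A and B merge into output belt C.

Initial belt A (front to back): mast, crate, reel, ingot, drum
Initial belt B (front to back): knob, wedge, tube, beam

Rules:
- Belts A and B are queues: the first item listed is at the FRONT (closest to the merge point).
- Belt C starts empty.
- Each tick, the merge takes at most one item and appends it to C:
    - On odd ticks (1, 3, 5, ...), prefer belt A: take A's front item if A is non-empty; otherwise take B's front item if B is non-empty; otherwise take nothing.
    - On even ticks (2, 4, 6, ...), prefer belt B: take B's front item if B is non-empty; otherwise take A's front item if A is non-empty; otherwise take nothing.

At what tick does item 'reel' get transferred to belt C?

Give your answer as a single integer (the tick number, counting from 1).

Answer: 5

Derivation:
Tick 1: prefer A, take mast from A; A=[crate,reel,ingot,drum] B=[knob,wedge,tube,beam] C=[mast]
Tick 2: prefer B, take knob from B; A=[crate,reel,ingot,drum] B=[wedge,tube,beam] C=[mast,knob]
Tick 3: prefer A, take crate from A; A=[reel,ingot,drum] B=[wedge,tube,beam] C=[mast,knob,crate]
Tick 4: prefer B, take wedge from B; A=[reel,ingot,drum] B=[tube,beam] C=[mast,knob,crate,wedge]
Tick 5: prefer A, take reel from A; A=[ingot,drum] B=[tube,beam] C=[mast,knob,crate,wedge,reel]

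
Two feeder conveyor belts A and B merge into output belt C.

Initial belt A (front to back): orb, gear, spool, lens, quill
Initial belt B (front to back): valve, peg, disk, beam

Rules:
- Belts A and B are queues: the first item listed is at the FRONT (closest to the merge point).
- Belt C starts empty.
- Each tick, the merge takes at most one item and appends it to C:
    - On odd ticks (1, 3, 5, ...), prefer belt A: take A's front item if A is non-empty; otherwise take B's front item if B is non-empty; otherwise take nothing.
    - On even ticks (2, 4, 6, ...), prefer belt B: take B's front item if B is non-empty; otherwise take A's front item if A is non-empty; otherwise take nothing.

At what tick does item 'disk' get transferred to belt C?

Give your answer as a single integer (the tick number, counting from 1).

Answer: 6

Derivation:
Tick 1: prefer A, take orb from A; A=[gear,spool,lens,quill] B=[valve,peg,disk,beam] C=[orb]
Tick 2: prefer B, take valve from B; A=[gear,spool,lens,quill] B=[peg,disk,beam] C=[orb,valve]
Tick 3: prefer A, take gear from A; A=[spool,lens,quill] B=[peg,disk,beam] C=[orb,valve,gear]
Tick 4: prefer B, take peg from B; A=[spool,lens,quill] B=[disk,beam] C=[orb,valve,gear,peg]
Tick 5: prefer A, take spool from A; A=[lens,quill] B=[disk,beam] C=[orb,valve,gear,peg,spool]
Tick 6: prefer B, take disk from B; A=[lens,quill] B=[beam] C=[orb,valve,gear,peg,spool,disk]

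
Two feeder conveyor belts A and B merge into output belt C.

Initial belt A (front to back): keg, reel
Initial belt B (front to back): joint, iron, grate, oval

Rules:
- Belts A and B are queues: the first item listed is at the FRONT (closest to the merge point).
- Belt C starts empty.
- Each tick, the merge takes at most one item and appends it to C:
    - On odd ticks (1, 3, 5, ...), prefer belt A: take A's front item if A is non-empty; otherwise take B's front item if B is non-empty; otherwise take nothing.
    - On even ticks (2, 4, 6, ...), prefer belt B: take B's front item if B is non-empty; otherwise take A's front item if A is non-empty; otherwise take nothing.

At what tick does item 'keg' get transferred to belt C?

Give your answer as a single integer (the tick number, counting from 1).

Answer: 1

Derivation:
Tick 1: prefer A, take keg from A; A=[reel] B=[joint,iron,grate,oval] C=[keg]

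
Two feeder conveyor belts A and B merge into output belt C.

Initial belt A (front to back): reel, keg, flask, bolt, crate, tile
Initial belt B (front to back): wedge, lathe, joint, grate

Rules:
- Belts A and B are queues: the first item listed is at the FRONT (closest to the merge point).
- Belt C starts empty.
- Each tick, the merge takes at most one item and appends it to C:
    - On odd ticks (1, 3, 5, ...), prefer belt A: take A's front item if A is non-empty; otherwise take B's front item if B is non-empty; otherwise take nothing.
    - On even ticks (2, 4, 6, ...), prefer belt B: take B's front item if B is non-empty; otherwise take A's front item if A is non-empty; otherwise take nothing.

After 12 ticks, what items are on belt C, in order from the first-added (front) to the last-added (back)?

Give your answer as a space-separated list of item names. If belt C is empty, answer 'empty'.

Answer: reel wedge keg lathe flask joint bolt grate crate tile

Derivation:
Tick 1: prefer A, take reel from A; A=[keg,flask,bolt,crate,tile] B=[wedge,lathe,joint,grate] C=[reel]
Tick 2: prefer B, take wedge from B; A=[keg,flask,bolt,crate,tile] B=[lathe,joint,grate] C=[reel,wedge]
Tick 3: prefer A, take keg from A; A=[flask,bolt,crate,tile] B=[lathe,joint,grate] C=[reel,wedge,keg]
Tick 4: prefer B, take lathe from B; A=[flask,bolt,crate,tile] B=[joint,grate] C=[reel,wedge,keg,lathe]
Tick 5: prefer A, take flask from A; A=[bolt,crate,tile] B=[joint,grate] C=[reel,wedge,keg,lathe,flask]
Tick 6: prefer B, take joint from B; A=[bolt,crate,tile] B=[grate] C=[reel,wedge,keg,lathe,flask,joint]
Tick 7: prefer A, take bolt from A; A=[crate,tile] B=[grate] C=[reel,wedge,keg,lathe,flask,joint,bolt]
Tick 8: prefer B, take grate from B; A=[crate,tile] B=[-] C=[reel,wedge,keg,lathe,flask,joint,bolt,grate]
Tick 9: prefer A, take crate from A; A=[tile] B=[-] C=[reel,wedge,keg,lathe,flask,joint,bolt,grate,crate]
Tick 10: prefer B, take tile from A; A=[-] B=[-] C=[reel,wedge,keg,lathe,flask,joint,bolt,grate,crate,tile]
Tick 11: prefer A, both empty, nothing taken; A=[-] B=[-] C=[reel,wedge,keg,lathe,flask,joint,bolt,grate,crate,tile]
Tick 12: prefer B, both empty, nothing taken; A=[-] B=[-] C=[reel,wedge,keg,lathe,flask,joint,bolt,grate,crate,tile]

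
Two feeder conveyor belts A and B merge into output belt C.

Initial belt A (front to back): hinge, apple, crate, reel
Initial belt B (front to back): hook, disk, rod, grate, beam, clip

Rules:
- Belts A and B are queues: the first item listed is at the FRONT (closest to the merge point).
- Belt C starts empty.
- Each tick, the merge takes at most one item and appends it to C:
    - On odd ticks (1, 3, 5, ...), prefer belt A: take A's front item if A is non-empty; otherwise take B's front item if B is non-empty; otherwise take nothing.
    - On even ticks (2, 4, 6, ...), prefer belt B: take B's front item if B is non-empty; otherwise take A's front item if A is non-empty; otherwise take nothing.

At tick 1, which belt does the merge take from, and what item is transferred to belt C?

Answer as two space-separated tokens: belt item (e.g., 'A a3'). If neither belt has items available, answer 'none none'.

Tick 1: prefer A, take hinge from A; A=[apple,crate,reel] B=[hook,disk,rod,grate,beam,clip] C=[hinge]

Answer: A hinge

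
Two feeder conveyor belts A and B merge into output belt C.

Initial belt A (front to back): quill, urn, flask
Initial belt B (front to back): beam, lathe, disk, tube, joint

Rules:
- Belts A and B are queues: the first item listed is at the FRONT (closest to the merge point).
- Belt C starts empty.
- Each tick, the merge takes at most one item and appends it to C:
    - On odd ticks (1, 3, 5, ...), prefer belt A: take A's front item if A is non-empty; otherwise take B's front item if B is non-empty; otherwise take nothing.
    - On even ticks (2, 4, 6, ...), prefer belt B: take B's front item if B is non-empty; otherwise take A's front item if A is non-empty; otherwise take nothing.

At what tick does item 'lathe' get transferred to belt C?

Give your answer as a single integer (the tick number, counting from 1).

Tick 1: prefer A, take quill from A; A=[urn,flask] B=[beam,lathe,disk,tube,joint] C=[quill]
Tick 2: prefer B, take beam from B; A=[urn,flask] B=[lathe,disk,tube,joint] C=[quill,beam]
Tick 3: prefer A, take urn from A; A=[flask] B=[lathe,disk,tube,joint] C=[quill,beam,urn]
Tick 4: prefer B, take lathe from B; A=[flask] B=[disk,tube,joint] C=[quill,beam,urn,lathe]

Answer: 4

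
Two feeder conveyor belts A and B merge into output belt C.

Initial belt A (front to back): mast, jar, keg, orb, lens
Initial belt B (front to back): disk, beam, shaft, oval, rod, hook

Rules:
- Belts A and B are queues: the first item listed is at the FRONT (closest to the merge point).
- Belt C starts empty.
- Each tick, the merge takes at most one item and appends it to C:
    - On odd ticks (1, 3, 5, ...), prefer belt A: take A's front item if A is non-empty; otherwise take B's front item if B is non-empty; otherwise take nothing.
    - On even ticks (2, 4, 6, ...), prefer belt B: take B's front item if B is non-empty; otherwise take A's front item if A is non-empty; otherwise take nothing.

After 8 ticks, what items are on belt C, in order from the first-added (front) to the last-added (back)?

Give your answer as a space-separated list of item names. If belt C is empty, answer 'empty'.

Tick 1: prefer A, take mast from A; A=[jar,keg,orb,lens] B=[disk,beam,shaft,oval,rod,hook] C=[mast]
Tick 2: prefer B, take disk from B; A=[jar,keg,orb,lens] B=[beam,shaft,oval,rod,hook] C=[mast,disk]
Tick 3: prefer A, take jar from A; A=[keg,orb,lens] B=[beam,shaft,oval,rod,hook] C=[mast,disk,jar]
Tick 4: prefer B, take beam from B; A=[keg,orb,lens] B=[shaft,oval,rod,hook] C=[mast,disk,jar,beam]
Tick 5: prefer A, take keg from A; A=[orb,lens] B=[shaft,oval,rod,hook] C=[mast,disk,jar,beam,keg]
Tick 6: prefer B, take shaft from B; A=[orb,lens] B=[oval,rod,hook] C=[mast,disk,jar,beam,keg,shaft]
Tick 7: prefer A, take orb from A; A=[lens] B=[oval,rod,hook] C=[mast,disk,jar,beam,keg,shaft,orb]
Tick 8: prefer B, take oval from B; A=[lens] B=[rod,hook] C=[mast,disk,jar,beam,keg,shaft,orb,oval]

Answer: mast disk jar beam keg shaft orb oval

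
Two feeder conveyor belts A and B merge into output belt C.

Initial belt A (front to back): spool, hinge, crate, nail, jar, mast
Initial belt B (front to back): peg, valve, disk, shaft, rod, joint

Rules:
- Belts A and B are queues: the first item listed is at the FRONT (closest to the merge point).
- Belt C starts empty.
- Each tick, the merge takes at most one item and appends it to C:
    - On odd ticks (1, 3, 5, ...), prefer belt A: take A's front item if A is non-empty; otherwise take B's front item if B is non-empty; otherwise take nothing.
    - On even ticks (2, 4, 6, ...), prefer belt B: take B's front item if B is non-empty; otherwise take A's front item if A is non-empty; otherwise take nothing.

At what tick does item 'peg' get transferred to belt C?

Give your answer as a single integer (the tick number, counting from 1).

Answer: 2

Derivation:
Tick 1: prefer A, take spool from A; A=[hinge,crate,nail,jar,mast] B=[peg,valve,disk,shaft,rod,joint] C=[spool]
Tick 2: prefer B, take peg from B; A=[hinge,crate,nail,jar,mast] B=[valve,disk,shaft,rod,joint] C=[spool,peg]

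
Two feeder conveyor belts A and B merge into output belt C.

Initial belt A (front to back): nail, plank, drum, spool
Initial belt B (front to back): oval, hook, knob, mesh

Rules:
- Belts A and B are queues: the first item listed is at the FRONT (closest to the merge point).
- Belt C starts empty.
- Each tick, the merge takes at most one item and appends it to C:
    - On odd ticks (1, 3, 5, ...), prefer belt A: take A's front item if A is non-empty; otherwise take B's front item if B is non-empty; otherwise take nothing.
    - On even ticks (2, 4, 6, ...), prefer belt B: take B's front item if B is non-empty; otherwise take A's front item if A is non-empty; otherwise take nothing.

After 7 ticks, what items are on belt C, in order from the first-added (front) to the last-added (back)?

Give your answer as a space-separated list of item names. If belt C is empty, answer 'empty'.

Answer: nail oval plank hook drum knob spool

Derivation:
Tick 1: prefer A, take nail from A; A=[plank,drum,spool] B=[oval,hook,knob,mesh] C=[nail]
Tick 2: prefer B, take oval from B; A=[plank,drum,spool] B=[hook,knob,mesh] C=[nail,oval]
Tick 3: prefer A, take plank from A; A=[drum,spool] B=[hook,knob,mesh] C=[nail,oval,plank]
Tick 4: prefer B, take hook from B; A=[drum,spool] B=[knob,mesh] C=[nail,oval,plank,hook]
Tick 5: prefer A, take drum from A; A=[spool] B=[knob,mesh] C=[nail,oval,plank,hook,drum]
Tick 6: prefer B, take knob from B; A=[spool] B=[mesh] C=[nail,oval,plank,hook,drum,knob]
Tick 7: prefer A, take spool from A; A=[-] B=[mesh] C=[nail,oval,plank,hook,drum,knob,spool]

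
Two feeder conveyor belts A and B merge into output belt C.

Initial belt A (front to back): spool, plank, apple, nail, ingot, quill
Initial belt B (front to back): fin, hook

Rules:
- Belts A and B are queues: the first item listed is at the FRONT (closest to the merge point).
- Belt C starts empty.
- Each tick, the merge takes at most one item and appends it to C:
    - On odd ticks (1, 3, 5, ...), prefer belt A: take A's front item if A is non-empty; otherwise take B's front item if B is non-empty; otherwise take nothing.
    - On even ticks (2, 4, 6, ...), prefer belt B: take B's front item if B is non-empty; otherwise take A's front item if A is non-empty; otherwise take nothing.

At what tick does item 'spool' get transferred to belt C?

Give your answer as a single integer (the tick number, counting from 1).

Tick 1: prefer A, take spool from A; A=[plank,apple,nail,ingot,quill] B=[fin,hook] C=[spool]

Answer: 1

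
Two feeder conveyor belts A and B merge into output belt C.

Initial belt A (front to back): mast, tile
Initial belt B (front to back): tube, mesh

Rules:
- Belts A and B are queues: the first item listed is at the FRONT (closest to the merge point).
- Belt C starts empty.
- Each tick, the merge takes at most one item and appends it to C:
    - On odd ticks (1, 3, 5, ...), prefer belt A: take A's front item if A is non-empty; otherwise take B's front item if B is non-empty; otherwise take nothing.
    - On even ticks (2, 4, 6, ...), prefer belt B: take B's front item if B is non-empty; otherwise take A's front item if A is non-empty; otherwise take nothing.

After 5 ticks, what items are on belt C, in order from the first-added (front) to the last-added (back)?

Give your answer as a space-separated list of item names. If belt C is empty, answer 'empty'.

Answer: mast tube tile mesh

Derivation:
Tick 1: prefer A, take mast from A; A=[tile] B=[tube,mesh] C=[mast]
Tick 2: prefer B, take tube from B; A=[tile] B=[mesh] C=[mast,tube]
Tick 3: prefer A, take tile from A; A=[-] B=[mesh] C=[mast,tube,tile]
Tick 4: prefer B, take mesh from B; A=[-] B=[-] C=[mast,tube,tile,mesh]
Tick 5: prefer A, both empty, nothing taken; A=[-] B=[-] C=[mast,tube,tile,mesh]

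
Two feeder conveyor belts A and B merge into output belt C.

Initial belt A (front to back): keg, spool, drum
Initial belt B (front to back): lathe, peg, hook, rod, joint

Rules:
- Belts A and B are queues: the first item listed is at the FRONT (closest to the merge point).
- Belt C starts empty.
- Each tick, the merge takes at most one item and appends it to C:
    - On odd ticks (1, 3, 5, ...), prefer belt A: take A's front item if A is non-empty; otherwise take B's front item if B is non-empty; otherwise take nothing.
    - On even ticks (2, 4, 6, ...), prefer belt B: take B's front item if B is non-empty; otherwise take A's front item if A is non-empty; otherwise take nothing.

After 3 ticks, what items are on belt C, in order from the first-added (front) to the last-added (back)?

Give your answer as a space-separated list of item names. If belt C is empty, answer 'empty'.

Answer: keg lathe spool

Derivation:
Tick 1: prefer A, take keg from A; A=[spool,drum] B=[lathe,peg,hook,rod,joint] C=[keg]
Tick 2: prefer B, take lathe from B; A=[spool,drum] B=[peg,hook,rod,joint] C=[keg,lathe]
Tick 3: prefer A, take spool from A; A=[drum] B=[peg,hook,rod,joint] C=[keg,lathe,spool]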